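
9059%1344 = 995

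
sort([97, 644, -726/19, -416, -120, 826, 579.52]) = [-416, -120, -726/19, 97, 579.52, 644, 826]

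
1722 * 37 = 63714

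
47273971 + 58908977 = 106182948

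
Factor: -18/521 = -1 * 2^1 * 3^2 * 521^(-1)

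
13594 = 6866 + 6728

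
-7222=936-8158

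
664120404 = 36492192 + 627628212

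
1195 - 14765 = -13570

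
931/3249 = 49/171≈0.287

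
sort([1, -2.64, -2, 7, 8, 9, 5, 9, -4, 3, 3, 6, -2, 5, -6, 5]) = [-6, -4, -2.64, -2, -2, 1, 3, 3, 5, 5, 5, 6, 7, 8, 9, 9]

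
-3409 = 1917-5326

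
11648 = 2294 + 9354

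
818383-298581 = 519802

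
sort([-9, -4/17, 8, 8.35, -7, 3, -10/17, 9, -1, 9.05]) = [-9, -7, -1, -10/17, -4/17, 3, 8, 8.35, 9, 9.05]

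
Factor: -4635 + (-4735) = -1*2^1*5^1*937^1 = -9370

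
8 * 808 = 6464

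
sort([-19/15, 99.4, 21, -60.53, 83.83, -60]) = [-60.53, -60, -19/15, 21, 83.83, 99.4]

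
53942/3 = 17980 + 2/3 ≈ 17980.67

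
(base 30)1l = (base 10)51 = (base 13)3c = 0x33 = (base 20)2b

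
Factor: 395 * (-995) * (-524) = 2^2 * 5^2 * 79^1 * 131^1 * 199^1 = 205945100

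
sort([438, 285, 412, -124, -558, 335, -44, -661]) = [-661, -558, -124, -44, 285, 335, 412, 438]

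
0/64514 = 0 = 0.00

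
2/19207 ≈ 0.000104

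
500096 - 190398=309698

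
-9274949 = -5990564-3284385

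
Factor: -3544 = -1 * 2^3 * 443^1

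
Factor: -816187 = -1 * 17^1 * 41^1 * 1171^1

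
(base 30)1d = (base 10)43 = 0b101011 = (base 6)111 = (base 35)18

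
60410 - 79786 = -19376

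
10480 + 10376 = 20856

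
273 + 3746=4019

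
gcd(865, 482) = 1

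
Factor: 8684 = 2^2*13^1*167^1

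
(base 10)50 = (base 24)22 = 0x32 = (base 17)2g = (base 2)110010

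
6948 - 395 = 6553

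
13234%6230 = 774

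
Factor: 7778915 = 5^1*43^1*97^1*373^1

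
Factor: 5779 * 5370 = 2^1 * 3^1 * 5^1 * 179^1 * 5779^1 = 31033230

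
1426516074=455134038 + 971382036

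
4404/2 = 2202 = 2202.00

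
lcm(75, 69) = 1725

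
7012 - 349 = 6663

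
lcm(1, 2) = 2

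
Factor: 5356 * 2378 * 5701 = 2^3 * 13^1 * 29^1 * 41^1 * 103^1 * 5701^1 = 72611174168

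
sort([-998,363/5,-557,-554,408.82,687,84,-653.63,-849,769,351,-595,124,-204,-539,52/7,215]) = [-998,-849,-653.63,-595,-557,-554,-539,-204,52/7,363/5,84,124,215,351,408.82,687,769]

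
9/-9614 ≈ -0.000936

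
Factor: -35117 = -1*35117^1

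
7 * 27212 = 190484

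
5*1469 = 7345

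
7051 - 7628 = -577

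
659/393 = 1 + 266/393 ≈ 1.68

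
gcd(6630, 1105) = 1105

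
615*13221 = 8130915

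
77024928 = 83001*928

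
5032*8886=44714352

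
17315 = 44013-26698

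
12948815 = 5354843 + 7593972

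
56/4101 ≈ 0.0137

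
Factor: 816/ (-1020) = -1 * 2^2 * 5^ (-1) = -4/5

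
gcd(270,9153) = 27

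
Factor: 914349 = 3^1 * 67^1 * 4549^1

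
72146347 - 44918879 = 27227468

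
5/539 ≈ 0.00928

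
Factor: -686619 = -1*3^2*23^1*31^1*107^1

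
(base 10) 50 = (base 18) 2e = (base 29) 1l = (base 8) 62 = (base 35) 1f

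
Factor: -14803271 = -1 * 7^1 * 53^1 * 39901^1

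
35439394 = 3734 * 9491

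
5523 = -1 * (-5523)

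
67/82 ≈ 0.817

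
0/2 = 0 = 0.00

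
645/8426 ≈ 0.0765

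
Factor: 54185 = 5^1*10837^1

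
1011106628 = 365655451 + 645451177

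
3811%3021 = 790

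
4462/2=2231=2231.00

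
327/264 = 109/88 ≈ 1.24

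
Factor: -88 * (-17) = 2^3 * 11^1 * 17^1 = 1496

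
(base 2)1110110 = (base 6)314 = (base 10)118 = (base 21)5d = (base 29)42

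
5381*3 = 16143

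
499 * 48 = 23952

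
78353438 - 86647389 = -8293951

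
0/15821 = 0 = 0.00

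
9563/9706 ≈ 0.985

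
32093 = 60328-28235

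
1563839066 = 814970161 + 748868905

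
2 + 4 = 6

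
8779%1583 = 864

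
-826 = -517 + -309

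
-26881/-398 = 67+215/398 ≈ 67.54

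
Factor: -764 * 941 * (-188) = 2^4 * 47^1 * 191^1 * 941^1 = 135157712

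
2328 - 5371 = -3043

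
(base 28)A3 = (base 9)344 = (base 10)283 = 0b100011011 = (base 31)94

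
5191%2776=2415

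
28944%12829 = 3286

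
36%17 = 2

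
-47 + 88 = 41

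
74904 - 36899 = 38005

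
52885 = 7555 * 7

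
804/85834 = 402/42917 ≈ 0.00937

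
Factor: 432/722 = 2^3*3^3*19^(-2) = 216/361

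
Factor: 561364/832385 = 2^2*5^(-1)*37^1*277^(-1)*601^(-1)*3793^1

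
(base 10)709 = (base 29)od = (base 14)389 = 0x2c5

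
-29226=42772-71998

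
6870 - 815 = 6055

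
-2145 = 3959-6104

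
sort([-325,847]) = [-325,847]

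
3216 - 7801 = -4585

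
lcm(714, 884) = 18564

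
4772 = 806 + 3966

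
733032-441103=291929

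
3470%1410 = 650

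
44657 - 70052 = -25395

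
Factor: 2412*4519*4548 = 2^4*3^3*67^1*379^1*4519^1 = 49572417744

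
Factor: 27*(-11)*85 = -1*3^3*5^1*11^1*17^1 = -25245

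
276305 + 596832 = 873137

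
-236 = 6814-7050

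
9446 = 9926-480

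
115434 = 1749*66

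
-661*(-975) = 644475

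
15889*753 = 11964417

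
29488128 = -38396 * (-768)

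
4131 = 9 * 459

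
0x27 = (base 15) 29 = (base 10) 39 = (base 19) 21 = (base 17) 25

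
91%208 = 91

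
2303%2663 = 2303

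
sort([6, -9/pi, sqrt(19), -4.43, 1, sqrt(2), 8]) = [-4.43, -9/pi, 1, sqrt(2), sqrt(19), 6, 8]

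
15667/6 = 2611 + 1/6 ≈ 2611.17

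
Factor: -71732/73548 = -1*3^(-4)*79^1 = -79/81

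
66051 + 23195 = 89246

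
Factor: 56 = 2^3*7^1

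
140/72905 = 4/2083 ≈ 0.00192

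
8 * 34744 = 277952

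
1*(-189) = -189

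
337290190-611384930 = -274094740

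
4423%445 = 418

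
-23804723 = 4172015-27976738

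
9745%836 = 549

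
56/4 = 14 = 14.00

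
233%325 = 233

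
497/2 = 248+1/2 = 248.50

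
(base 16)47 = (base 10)71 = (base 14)51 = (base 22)35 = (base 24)2n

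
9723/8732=1+991/8732 ≈ 1.11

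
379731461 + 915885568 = 1295617029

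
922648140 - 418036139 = 504612001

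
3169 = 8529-5360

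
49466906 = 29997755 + 19469151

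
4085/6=680 + 5/6 ≈ 680.83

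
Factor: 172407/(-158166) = -1 * 2^(-1) * 3^(-2) * 29^(-1) * 569^1 = -569/522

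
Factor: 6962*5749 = 2^1*59^2*5749^1 = 40024538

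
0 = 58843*0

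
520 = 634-114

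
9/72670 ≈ 0.000124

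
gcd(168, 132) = 12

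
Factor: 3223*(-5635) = -1*5^1*7^2*11^1*23^1*293^1 = -18161605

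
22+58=80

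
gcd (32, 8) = 8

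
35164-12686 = 22478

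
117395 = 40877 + 76518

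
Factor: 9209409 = 3^1*11^1*279073^1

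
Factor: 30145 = 5^1 * 6029^1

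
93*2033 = 189069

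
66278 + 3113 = 69391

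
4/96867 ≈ 0.0000413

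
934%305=19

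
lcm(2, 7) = 14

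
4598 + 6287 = 10885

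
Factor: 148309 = 7^1 * 21187^1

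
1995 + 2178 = 4173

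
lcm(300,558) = 27900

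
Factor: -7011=-1 * 3^2 * 19^1 * 41^1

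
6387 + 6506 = 12893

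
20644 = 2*10322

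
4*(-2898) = -11592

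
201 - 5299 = -5098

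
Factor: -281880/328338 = -1 * 2^2 * 3^3 * 5^1 * 17^ (-1) * 37^ (-1) = -540/629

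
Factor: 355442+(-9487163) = -1*3^1*3043907^1 = -9131721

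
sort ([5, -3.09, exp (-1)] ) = [-3.09, exp (-1), 5] 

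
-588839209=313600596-902439805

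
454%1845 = 454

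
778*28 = 21784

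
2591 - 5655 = -3064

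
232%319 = 232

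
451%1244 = 451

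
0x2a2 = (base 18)218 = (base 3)220222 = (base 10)674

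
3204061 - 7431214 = -4227153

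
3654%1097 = 363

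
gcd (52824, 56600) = 8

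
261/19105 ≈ 0.0137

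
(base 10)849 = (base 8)1521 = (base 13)504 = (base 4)31101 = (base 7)2322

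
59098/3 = 19699 + 1/3 ≈ 19699.33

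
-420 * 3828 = -1607760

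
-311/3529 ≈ -0.0881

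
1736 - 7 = 1729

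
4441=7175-2734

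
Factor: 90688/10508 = 2^4*13^1*37^(-1)*71^(-1)*109^1 = 22672/2627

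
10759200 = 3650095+7109105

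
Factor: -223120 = -1*2^4*5^1*2789^1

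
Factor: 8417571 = 3^1*389^1*7213^1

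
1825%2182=1825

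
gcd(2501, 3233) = 61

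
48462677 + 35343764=83806441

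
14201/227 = 62+127/227 ≈ 62.56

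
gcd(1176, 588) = 588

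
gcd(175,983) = 1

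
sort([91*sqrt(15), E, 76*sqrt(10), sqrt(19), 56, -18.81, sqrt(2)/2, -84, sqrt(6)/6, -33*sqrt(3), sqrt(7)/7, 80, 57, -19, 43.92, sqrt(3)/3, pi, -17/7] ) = [-84, -33*sqrt(3), -19, -18.81, -17/7, sqrt(7)/7, sqrt(6)/6, sqrt(3)/3, sqrt(2)/2, E, pi, sqrt(19), 43.92, 56, 57, 80, 76*sqrt(10), 91*sqrt(15)] 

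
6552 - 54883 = -48331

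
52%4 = 0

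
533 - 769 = -236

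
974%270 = 164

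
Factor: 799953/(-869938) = -1 * 2^(-1) * 3^1 * 7^1 * 11^1 * 41^(-1) * 103^(-2) * 3463^1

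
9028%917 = 775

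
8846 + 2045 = 10891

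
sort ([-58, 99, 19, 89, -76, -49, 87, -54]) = [-76, -58, -54, -49, 19, 87, 89, 99]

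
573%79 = 20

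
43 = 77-34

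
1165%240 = 205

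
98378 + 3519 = 101897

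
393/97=4 + 5/97 ≈ 4.05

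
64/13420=16/3355 ≈ 0.00477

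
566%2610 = 566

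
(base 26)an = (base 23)c7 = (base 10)283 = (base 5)2113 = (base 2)100011011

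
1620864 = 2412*672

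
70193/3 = 23397 + 2/3 ≈ 23397.67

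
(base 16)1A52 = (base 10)6738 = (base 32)6II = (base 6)51110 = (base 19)ICC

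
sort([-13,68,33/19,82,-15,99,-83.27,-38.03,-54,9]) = [-83.27,-54,-38.03,-15,-13,33/19,9,68,82,99]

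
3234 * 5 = 16170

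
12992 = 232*56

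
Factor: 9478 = 2^1*7^1*677^1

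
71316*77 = 5491332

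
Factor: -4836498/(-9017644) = 2^(-1)*3^1*463^1*1741^1*2254411^(-1) = 2418249/4508822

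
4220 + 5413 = 9633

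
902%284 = 50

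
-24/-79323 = 8/26441≈0.000303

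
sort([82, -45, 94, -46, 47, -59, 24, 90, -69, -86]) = [-86, -69, -59, -46, -45, 24, 47, 82, 90, 94]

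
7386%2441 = 63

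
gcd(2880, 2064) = 48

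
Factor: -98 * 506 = -1 * 2^2 * 7^2 * 11^1 * 23^1 = -49588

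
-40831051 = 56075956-96907007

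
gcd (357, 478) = 1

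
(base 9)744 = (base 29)kr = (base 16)25f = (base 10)607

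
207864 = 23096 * 9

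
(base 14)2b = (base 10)39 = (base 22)1h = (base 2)100111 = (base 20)1j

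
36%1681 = 36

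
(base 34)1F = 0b110001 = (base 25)1O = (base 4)301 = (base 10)49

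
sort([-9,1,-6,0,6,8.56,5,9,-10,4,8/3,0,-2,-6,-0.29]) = [-10,-9,-6,-6,-2,-0.29,0,0,1,8/3,4,5,6,8.56,9]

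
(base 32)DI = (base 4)12302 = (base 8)662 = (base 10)434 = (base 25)H9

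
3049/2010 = 1 + 1039/2010 ≈ 1.52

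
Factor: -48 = -1*2^4*3^1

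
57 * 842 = 47994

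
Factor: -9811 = -1 * 9811^1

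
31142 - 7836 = 23306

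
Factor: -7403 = -1*11^1*673^1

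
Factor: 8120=2^3*5^1*7^1*29^1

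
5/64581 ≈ 0.0000774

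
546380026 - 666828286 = -120448260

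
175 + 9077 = 9252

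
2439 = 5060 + -2621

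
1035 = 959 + 76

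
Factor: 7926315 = 3^1 * 5^1 * 47^1 * 11243^1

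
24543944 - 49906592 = -25362648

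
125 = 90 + 35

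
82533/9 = 9170 + 1/3 ≈ 9170.33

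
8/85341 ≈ 0.0000937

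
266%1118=266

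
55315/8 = 6914 + 3/8 ≈ 6914.38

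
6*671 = 4026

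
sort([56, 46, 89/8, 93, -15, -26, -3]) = [-26, -15, -3, 89/8, 46, 56, 93]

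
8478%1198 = 92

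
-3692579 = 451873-4144452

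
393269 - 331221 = 62048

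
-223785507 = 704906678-928692185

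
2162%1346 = 816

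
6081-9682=-3601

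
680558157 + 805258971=1485817128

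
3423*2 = 6846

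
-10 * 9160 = -91600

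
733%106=97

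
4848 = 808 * 6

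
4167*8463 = 35265321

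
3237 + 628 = 3865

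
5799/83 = 69 + 72/83 ≈ 69.87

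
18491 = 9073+9418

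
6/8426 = 3/4213 ≈ 0.000712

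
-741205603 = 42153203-783358806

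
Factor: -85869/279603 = -1 * 7^1 * 29^1 * 661^(-1) = -203/661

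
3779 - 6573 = -2794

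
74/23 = 3 + 5/23 ≈ 3.22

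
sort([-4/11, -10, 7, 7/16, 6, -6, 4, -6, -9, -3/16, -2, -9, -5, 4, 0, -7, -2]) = [-10, -9, -9, -7, -6, -6, -5, -2, -2, -4/11, -3/16, 0, 7/16, 4, 4, 6, 7]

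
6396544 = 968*6608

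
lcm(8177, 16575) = 613275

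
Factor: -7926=-1*2^1*3^1*1321^1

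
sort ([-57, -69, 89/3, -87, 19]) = [-87, -69, -57, 19, 89/3]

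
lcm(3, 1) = 3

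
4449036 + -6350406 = -1901370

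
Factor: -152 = -1*2^3*19^1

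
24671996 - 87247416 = -62575420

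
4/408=1/102 ≈ 0.00980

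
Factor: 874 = 2^1*19^1*23^1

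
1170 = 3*390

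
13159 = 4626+8533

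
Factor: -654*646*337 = -1*2^2*3^1*17^1*19^1*109^1*337^1 = -142377108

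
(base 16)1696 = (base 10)5782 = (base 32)5km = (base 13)282a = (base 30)6cm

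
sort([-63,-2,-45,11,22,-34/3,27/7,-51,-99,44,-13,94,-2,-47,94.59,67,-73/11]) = [-99,-63,-51,-47,-45,-13,-34/3,-73/11,-2,-2,27/7,11,22,44,67,94,94.59]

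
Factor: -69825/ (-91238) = 2^ (-1)*3^1*5^2*7^ (-2) = 75/98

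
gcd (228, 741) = 57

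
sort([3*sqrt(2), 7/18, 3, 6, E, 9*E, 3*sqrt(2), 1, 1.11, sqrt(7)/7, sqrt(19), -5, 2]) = [-5, sqrt(7)/7, 7/18, 1, 1.11, 2, E, 3, 3*sqrt(2), 3*sqrt(2), sqrt(19), 6, 9*E]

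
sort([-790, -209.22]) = [-790, -209.22]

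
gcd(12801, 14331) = 51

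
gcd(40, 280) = 40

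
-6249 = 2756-9005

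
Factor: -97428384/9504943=-1 * 2^5 * 3^2 * 7^(-1) * 103^(-1) * 13183^(-1) * 338293^1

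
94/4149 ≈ 0.0227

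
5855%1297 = 667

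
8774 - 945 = 7829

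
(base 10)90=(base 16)5a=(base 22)42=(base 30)30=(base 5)330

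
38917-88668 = -49751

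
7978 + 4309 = 12287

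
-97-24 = -121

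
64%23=18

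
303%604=303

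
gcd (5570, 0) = 5570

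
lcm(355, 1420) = 1420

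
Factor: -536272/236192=-1 * 2^(-1) * 61^(-1) * 277^1=-277/122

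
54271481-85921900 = -31650419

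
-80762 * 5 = -403810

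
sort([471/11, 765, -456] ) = [-456, 471/11, 765] 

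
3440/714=1720/357≈4.82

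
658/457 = 1 + 201/457 ≈ 1.44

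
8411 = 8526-115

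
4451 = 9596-5145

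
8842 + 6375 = 15217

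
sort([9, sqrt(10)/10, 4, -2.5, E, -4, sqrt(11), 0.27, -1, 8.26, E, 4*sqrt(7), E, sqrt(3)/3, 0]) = [-4, -2.5, -1, 0, 0.27, sqrt(10)/10, sqrt(3)/3, E, E, E, sqrt(11), 4, 8.26, 9, 4*sqrt(7)]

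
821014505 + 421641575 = 1242656080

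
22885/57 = 401 + 28/57 ≈ 401.49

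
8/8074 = 4/4037 ≈ 0.000991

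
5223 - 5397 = -174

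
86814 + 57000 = 143814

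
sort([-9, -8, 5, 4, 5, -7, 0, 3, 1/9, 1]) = [-9, -8, -7, 0, 1/9, 1, 3, 4, 5, 5]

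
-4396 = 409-4805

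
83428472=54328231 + 29100241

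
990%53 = 36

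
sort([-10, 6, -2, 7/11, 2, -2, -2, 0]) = [-10, -2, -2, -2, 0, 7/11, 2, 6]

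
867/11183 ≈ 0.0775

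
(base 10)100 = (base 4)1210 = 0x64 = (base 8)144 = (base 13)79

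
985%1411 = 985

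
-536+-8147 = -8683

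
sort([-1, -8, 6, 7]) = [-8, -1, 6, 7]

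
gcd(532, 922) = 2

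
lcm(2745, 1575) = 96075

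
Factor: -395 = -1*5^1*79^1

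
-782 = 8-790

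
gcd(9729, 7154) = 1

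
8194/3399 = 2 + 1396/3399 ≈ 2.41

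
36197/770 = 47 + 1/110 ≈ 47.01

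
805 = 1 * 805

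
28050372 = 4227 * 6636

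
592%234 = 124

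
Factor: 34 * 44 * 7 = 2^3 * 7^1 * 11^1 * 17^1 = 10472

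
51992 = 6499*8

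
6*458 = 2748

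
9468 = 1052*9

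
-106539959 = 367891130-474431089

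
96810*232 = 22459920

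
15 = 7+8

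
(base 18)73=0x81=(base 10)129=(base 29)4d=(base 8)201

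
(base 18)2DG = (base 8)1602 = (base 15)3ED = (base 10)898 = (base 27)167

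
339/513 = 113/171 ≈ 0.661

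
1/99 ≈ 0.0101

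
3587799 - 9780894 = -6193095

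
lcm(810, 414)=18630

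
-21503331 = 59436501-80939832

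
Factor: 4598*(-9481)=-1*2^1*11^2*19^2*499^1=-43593638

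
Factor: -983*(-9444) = 2^2*3^1*787^1*983^1 = 9283452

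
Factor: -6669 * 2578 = -1 * 2^1 * 3^3 * 13^1 * 19^1 * 1289^1 = -17192682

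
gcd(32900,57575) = 8225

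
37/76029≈0.000487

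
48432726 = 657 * 73718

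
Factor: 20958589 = 23^1*331^1*2753^1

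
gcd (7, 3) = 1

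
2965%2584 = 381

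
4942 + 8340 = 13282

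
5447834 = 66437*82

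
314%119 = 76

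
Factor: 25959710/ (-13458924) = -1 * 2^ (-1) * 3^ (-2) * 5^1 * 7^2 * 31^1 * 1709^1 * 373859^ (-1) = -12979855/6729462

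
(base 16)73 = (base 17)6d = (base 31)3m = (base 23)50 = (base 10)115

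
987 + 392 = 1379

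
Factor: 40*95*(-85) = -1*2^3*5^3*17^1*19^1 = -323000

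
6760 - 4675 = 2085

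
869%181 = 145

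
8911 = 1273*7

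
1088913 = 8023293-6934380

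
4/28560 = 1/7140 ≈ 0.000140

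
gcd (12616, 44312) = 8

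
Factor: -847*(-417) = 3^1*7^1*11^2*139^1 = 353199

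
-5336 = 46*(-116)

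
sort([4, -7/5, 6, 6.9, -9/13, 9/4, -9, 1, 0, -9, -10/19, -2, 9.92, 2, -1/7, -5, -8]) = [-9, -9, -8, -5, -2, -7/5, -9/13, -10/19, -1/7, 0, 1, 2, 9/4, 4, 6, 6.9, 9.92]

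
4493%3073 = 1420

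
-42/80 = -21/40 = -0.525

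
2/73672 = 1/36836 ≈ 0.0000271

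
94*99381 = 9341814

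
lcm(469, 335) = 2345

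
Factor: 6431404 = 2^2*7^1*229693^1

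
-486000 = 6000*(-81) 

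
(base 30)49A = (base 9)5281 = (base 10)3880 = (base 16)F28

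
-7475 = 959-8434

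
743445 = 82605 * 9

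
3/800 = 0.00375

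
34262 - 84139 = -49877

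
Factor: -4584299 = -1*4584299^1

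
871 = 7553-6682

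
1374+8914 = 10288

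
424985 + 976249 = 1401234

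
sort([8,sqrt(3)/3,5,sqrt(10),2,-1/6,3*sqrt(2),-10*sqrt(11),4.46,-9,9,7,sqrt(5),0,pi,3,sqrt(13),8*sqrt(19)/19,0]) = [-10*sqrt(11),-9,-1/6,0,0,sqrt(3)/3,8*sqrt(19)/19,2,sqrt(5),3,pi,sqrt(10),sqrt(13),3*sqrt(2),4.46,5,7,8,9]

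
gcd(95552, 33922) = 2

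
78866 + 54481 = 133347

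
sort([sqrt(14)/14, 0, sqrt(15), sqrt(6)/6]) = [0, sqrt(14)/14, sqrt(6)/6, sqrt(15)]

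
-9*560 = -5040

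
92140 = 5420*17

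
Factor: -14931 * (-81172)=2^2 * 3^3 * 7^2 * 13^1 * 79^1 * 223^1=1211979132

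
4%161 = 4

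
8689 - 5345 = 3344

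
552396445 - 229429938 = 322966507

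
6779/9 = 753 + 2/9 ≈ 753.22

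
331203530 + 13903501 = 345107031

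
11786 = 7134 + 4652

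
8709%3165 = 2379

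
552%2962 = 552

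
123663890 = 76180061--47483829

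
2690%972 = 746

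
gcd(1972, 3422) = 58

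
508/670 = 254/335 ≈ 0.758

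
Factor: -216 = -1*2^3*3^3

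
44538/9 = 14846/3 ≈ 4948.67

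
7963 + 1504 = 9467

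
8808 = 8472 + 336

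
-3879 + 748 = -3131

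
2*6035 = 12070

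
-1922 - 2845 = -4767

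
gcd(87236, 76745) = 1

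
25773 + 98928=124701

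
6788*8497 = 57677636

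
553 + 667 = 1220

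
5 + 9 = 14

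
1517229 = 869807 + 647422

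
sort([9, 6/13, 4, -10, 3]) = [-10, 6/13, 3, 4, 9]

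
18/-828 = -1/46 ≈ -0.0217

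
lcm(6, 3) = 6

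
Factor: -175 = -1 * 5^2 * 7^1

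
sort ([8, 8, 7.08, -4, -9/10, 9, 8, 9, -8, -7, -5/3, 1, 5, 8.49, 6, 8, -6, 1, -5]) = [-8, -7, -6, -5, -4, -5/3, -9/10, 1, 1, 5, 6, 7.08, 8, 8, 8, 8, 8.49, 9, 9]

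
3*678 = 2034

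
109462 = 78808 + 30654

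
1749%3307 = 1749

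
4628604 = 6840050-2211446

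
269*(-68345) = -18384805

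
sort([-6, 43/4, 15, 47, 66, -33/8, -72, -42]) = [-72, -42, -6, -33/8, 43/4, 15, 47, 66]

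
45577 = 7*6511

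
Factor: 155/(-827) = -1 * 5^1 * 31^1 * 827^(-1)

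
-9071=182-9253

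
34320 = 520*66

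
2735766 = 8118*337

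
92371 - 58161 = 34210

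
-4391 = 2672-7063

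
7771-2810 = 4961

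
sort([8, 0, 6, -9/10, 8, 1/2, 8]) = [-9/10, 0, 1/2, 6, 8, 8, 8]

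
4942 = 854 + 4088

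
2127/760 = 2+607/760 ≈ 2.80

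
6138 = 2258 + 3880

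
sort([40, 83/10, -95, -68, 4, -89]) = [-95, -89, -68, 4, 83/10, 40]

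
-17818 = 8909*(-2)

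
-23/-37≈0.622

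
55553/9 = 6172+5/9≈6172.56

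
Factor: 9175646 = 2^1*457^1*10039^1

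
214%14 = 4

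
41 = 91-50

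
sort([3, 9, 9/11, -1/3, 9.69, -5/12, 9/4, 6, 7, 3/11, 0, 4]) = [-5/12, -1/3, 0, 3/11, 9/11, 9/4, 3, 4, 6, 7, 9, 9.69]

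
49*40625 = 1990625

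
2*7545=15090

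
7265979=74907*97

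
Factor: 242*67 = 2^1*11^2*67^1 = 16214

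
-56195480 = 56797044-112992524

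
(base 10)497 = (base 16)1f1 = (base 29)h4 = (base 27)ib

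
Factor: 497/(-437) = -1*7^1*19^(-1)*23^(-1)*71^1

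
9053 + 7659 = 16712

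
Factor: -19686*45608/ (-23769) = 2^4*3^ (-1)*17^1*19^ (-1)*139^ (-1)*193^1*5701^1 = 299279696/7923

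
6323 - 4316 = 2007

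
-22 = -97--75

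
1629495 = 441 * 3695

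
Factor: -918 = -1*2^1*3^3*17^1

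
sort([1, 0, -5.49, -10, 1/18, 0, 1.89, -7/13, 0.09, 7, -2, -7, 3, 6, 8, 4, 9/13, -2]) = [-10, -7, -5.49, -2, -2, -7/13, 0, 0, 1/18, 0.09, 9/13, 1, 1.89, 3, 4, 6, 7, 8]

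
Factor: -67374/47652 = -1*2^(-1)*3^1*11^(-1)*19^(-1)*197^1 = -591/418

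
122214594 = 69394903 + 52819691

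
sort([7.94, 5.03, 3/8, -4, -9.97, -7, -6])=[-9.97, -7, -6, -4, 3/8, 5.03, 7.94]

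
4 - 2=2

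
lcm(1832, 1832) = 1832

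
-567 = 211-778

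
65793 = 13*5061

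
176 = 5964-5788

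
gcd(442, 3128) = 34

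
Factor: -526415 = -1 * 5^1 * 127^1 * 829^1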